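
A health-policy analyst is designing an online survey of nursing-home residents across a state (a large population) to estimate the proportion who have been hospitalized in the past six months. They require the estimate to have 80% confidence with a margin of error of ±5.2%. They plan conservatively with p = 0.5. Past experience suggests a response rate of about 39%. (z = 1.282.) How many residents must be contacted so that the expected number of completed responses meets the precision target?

Completed interviews needed: n₀ = 1.282² × 0.2500 / 0.052² ≈ 151.95 → 152.
At a 39% response rate, contacts needed = 152 / 0.39 ≈ 389.74 → 390.

390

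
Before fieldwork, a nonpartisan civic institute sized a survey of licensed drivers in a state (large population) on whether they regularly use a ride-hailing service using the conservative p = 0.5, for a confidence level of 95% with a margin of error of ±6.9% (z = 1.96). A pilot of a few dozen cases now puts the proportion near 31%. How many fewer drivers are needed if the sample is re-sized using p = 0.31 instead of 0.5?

29

Conservative (p = 0.5): n = 1.96² × 0.25 / 0.069² ≈ 201.72 → 202.
Using p = 0.31: p(1−p) = 0.2139, so n = 1.96² × 0.2139 / 0.069² ≈ 172.59 → 173.
Reduction: 202 − 173 = 29.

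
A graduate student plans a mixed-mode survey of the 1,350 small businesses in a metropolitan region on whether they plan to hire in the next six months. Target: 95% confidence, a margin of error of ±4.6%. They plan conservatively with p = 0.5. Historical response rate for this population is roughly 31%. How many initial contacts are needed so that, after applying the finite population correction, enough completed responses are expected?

1097

For 95% confidence, z = 1.960.
Completed interviews needed (unadjusted): n₀ = 1.960² × 0.2500 / 0.046² ≈ 453.88 → 454.
FPC for N = 1,350: n = 454 / (1 + 453/1350) = 454 / 1.3356 ≈ 339.93 → 340.
At a 31% response rate, contacts needed = 340 / 0.31 ≈ 1096.77 → 1097.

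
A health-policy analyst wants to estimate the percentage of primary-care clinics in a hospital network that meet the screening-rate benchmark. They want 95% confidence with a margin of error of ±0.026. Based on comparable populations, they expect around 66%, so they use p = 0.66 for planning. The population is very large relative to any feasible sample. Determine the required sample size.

For 95% confidence, z = 1.960.
With p = 0.66, p(1−p) = 0.2244.
n = z²·p(1−p)/E² = 1.960² × 0.2244 / 0.026² = 3.8416 × 0.2244 / 0.000676 ≈ 1275.23.
Rounding up gives n = 1276.

1276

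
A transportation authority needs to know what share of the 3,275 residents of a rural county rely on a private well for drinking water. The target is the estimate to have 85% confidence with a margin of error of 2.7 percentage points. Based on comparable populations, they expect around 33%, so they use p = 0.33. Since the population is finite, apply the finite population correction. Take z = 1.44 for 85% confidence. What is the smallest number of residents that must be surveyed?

Unadjusted: n₀ = 1.44² × 0.33 × 0.67 / 0.027² ≈ 628.91, so n₀ = 629.
Finite population correction with N = 3,275: n = n₀ / (1 + (n₀−1)/N) = 629 / (1 + 628/3275) = 629 / 1.1918 ≈ 527.79.
Rounding up, n = 528.

528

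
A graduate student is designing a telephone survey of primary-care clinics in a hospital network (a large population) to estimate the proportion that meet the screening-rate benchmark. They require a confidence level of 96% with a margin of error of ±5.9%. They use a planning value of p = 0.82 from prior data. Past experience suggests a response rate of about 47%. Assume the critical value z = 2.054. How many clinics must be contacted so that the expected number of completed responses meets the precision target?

Completed interviews needed: n₀ = 2.054² × 0.1476 / 0.059² ≈ 178.89 → 179.
At a 47% response rate, contacts needed = 179 / 0.47 ≈ 380.85 → 381.

381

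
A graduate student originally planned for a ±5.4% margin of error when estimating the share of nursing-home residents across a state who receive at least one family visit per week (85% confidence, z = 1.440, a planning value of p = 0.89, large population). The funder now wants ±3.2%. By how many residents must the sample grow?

At ±5.4%: n = 1.440² × 0.0979 / 0.054² ≈ 69.62 → 70.
At ±3.2%: n = 1.440² × 0.0979 / 0.032² ≈ 198.25 → 199.
Additional respondents: 199 − 70 = 129.

129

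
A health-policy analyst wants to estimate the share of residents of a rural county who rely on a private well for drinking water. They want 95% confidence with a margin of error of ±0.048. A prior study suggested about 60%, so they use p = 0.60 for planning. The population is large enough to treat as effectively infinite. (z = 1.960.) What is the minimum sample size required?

401

With p = 0.60, p(1−p) = 0.2400.
n = z²·p(1−p)/E² = 1.960² × 0.2400 / 0.048² = 3.8416 × 0.2400 / 0.002304 ≈ 400.17.
Rounding up gives n = 401.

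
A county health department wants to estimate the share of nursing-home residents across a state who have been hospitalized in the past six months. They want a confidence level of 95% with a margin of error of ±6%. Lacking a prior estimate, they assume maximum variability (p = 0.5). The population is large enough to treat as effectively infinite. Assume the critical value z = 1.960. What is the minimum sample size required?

267

With p = 0.5, p(1−p) = 0.25.
n = z²·p(1−p)/E² = 1.960² × 0.2500 / 0.060² = 3.8416 × 0.2500 / 0.003600 ≈ 266.78.
Rounding up gives n = 267.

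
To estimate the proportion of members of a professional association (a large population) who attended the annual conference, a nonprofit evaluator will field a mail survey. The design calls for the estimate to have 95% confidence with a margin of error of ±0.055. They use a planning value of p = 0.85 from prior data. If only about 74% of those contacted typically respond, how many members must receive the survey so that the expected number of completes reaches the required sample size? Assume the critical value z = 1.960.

219

Completed interviews needed: n₀ = 1.960² × 0.1275 / 0.055² ≈ 161.92 → 162.
At a 74% response rate, contacts needed = 162 / 0.74 ≈ 218.92 → 219.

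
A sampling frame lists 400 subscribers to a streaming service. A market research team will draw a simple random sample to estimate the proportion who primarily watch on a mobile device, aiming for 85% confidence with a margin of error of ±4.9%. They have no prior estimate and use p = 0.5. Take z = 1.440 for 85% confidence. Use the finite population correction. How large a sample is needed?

Unadjusted: n₀ = 1.440² × 0.50 × 0.50 / 0.049² ≈ 215.91, so n₀ = 216.
Finite population correction with N = 400: n = n₀ / (1 + (n₀−1)/N) = 216 / (1 + 215/400) = 216 / 1.5375 ≈ 140.49.
Rounding up, n = 141.

141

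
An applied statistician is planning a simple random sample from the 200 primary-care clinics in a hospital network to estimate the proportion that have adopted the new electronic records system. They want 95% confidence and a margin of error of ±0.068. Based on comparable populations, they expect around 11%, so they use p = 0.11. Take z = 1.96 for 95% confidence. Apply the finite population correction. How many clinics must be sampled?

59

Unadjusted: n₀ = 1.96² × 0.11 × 0.89 / 0.068² ≈ 81.33, so n₀ = 82.
Finite population correction with N = 200: n = n₀ / (1 + (n₀−1)/N) = 82 / (1 + 81/200) = 82 / 1.4050 ≈ 58.36.
Rounding up, n = 59.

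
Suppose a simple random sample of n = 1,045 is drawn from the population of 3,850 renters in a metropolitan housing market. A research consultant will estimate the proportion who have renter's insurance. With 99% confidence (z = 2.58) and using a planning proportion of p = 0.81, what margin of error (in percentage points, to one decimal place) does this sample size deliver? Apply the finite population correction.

Finite-population factor: (N−n)/(N−1) = (3850−1045)/(3850−1) = 0.7288.
SE(p̂) = √[p(1−p)/n · (N−n)/(N−1)] = √[0.1539/1045 × 0.7288] = 0.01036.
E = z × SE = 2.58 × 0.01036 = 0.02673 ≈ 2.7 percentage points.

2.7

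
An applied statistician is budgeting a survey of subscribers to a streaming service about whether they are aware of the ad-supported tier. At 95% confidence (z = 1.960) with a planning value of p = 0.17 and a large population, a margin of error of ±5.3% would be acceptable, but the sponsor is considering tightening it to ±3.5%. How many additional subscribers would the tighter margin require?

250

At ±5.3%: n = 1.960² × 0.1411 / 0.053² ≈ 192.97 → 193.
At ±3.5%: n = 1.960² × 0.1411 / 0.035² ≈ 442.49 → 443.
Additional respondents: 443 − 193 = 250.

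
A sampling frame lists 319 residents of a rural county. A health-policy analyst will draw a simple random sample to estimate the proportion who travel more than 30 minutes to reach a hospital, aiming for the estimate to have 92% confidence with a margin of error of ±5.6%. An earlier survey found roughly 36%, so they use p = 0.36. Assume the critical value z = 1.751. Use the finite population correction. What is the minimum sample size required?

133

Unadjusted: n₀ = 1.751² × 0.36 × 0.64 / 0.056² ≈ 225.26, so n₀ = 226.
Finite population correction with N = 319: n = n₀ / (1 + (n₀−1)/N) = 226 / (1 + 225/319) = 226 / 1.7053 ≈ 132.53.
Rounding up, n = 133.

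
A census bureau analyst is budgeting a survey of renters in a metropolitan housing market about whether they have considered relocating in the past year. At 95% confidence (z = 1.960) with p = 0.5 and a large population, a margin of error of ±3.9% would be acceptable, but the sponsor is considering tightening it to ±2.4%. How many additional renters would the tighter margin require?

At ±3.9%: n = 1.960² × 0.2500 / 0.039² ≈ 631.43 → 632.
At ±2.4%: n = 1.960² × 0.2500 / 0.024² ≈ 1667.36 → 1668.
Additional respondents: 1668 − 632 = 1036.

1036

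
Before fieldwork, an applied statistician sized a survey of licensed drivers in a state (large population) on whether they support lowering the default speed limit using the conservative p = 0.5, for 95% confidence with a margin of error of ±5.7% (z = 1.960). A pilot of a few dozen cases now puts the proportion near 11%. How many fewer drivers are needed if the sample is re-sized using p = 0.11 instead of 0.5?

Conservative (p = 0.5): n = 1.960² × 0.25 / 0.057² ≈ 295.60 → 296.
Using p = 0.11: p(1−p) = 0.0979, so n = 1.960² × 0.0979 / 0.057² ≈ 115.76 → 116.
Reduction: 296 − 116 = 180.

180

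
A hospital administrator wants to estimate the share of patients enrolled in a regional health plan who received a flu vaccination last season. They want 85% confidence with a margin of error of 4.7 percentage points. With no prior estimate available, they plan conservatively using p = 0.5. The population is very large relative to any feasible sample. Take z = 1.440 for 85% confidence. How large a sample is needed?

235

With p = 0.5, p(1−p) = 0.25.
n = z²·p(1−p)/E² = 1.440² × 0.2500 / 0.047² = 2.0736 × 0.2500 / 0.002209 ≈ 234.68.
Rounding up gives n = 235.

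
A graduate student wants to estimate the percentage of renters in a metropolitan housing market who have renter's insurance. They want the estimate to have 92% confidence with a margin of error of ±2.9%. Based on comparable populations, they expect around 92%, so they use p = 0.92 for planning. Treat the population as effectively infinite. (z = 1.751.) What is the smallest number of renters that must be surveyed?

With p = 0.92, p(1−p) = 0.0736.
n = z²·p(1−p)/E² = 1.751² × 0.0736 / 0.029² = 3.0660 × 0.0736 / 0.000841 ≈ 268.32.
Rounding up gives n = 269.

269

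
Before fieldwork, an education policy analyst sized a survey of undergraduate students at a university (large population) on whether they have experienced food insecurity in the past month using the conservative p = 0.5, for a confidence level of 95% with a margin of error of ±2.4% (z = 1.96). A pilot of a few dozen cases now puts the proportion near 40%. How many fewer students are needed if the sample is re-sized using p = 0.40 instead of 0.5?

Conservative (p = 0.5): n = 1.96² × 0.25 / 0.024² ≈ 1667.36 → 1668.
Using p = 0.40: p(1−p) = 0.2400, so n = 1.96² × 0.2400 / 0.024² ≈ 1600.67 → 1601.
Reduction: 1668 − 1601 = 67.

67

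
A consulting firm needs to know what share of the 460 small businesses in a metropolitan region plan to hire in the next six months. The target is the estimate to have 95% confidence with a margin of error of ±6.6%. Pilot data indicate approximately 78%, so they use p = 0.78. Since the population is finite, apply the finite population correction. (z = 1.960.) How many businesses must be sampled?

Unadjusted: n₀ = 1.960² × 0.78 × 0.22 / 0.066² ≈ 151.34, so n₀ = 152.
Finite population correction with N = 460: n = n₀ / (1 + (n₀−1)/N) = 152 / (1 + 151/460) = 152 / 1.3283 ≈ 114.44.
Rounding up, n = 115.

115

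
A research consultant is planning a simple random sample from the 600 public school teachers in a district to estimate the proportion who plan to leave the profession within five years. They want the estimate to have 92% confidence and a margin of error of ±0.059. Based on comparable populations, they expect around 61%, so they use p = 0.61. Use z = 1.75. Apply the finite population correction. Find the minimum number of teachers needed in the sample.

Unadjusted: n₀ = 1.75² × 0.61 × 0.39 / 0.059² ≈ 209.30, so n₀ = 210.
Finite population correction with N = 600: n = n₀ / (1 + (n₀−1)/N) = 210 / (1 + 209/600) = 210 / 1.3483 ≈ 155.75.
Rounding up, n = 156.

156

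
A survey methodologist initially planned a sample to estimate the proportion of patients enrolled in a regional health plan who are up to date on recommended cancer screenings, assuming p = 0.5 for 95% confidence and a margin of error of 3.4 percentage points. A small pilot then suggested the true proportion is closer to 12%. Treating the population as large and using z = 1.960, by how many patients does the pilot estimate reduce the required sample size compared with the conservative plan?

480

Conservative (p = 0.5): n = 1.960² × 0.25 / 0.034² ≈ 830.80 → 831.
Using p = 0.12: p(1−p) = 0.1056, so n = 1.960² × 0.1056 / 0.034² ≈ 350.93 → 351.
Reduction: 831 − 351 = 480.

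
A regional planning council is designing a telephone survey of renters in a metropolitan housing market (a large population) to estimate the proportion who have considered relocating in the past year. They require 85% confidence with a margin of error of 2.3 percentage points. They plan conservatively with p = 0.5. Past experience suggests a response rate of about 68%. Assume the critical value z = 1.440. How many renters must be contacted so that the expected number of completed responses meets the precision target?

1442

Completed interviews needed: n₀ = 1.440² × 0.2500 / 0.023² ≈ 979.96 → 980.
At a 68% response rate, contacts needed = 980 / 0.68 ≈ 1441.18 → 1442.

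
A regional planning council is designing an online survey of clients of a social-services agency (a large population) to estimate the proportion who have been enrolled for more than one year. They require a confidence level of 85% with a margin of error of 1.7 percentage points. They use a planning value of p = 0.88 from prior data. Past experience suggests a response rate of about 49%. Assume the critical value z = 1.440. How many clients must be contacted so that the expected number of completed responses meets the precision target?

Completed interviews needed: n₀ = 1.440² × 0.1056 / 0.017² ≈ 757.69 → 758.
At a 49% response rate, contacts needed = 758 / 0.49 ≈ 1546.94 → 1547.

1547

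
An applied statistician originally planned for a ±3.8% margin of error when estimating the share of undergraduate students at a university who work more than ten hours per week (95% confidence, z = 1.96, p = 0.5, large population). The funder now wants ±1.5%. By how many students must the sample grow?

3603

At ±3.8%: n = 1.96² × 0.2500 / 0.038² ≈ 665.10 → 666.
At ±1.5%: n = 1.96² × 0.2500 / 0.015² ≈ 4268.44 → 4269.
Additional respondents: 4269 − 666 = 3603.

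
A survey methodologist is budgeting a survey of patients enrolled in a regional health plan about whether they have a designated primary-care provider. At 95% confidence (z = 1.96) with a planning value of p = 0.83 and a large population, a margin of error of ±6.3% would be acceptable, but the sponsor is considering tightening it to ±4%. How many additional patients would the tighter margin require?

202

At ±6.3%: n = 1.96² × 0.1411 / 0.063² ≈ 136.57 → 137.
At ±4%: n = 1.96² × 0.1411 / 0.040² ≈ 338.78 → 339.
Additional respondents: 339 − 137 = 202.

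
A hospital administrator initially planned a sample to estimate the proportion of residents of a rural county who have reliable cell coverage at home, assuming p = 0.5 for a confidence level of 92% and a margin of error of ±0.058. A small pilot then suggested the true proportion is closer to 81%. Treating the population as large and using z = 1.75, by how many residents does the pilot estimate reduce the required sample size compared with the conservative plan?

87

Conservative (p = 0.5): n = 1.75² × 0.25 / 0.058² ≈ 227.59 → 228.
Using p = 0.81: p(1−p) = 0.1539, so n = 1.75² × 0.1539 / 0.058² ≈ 140.11 → 141.
Reduction: 228 − 141 = 87.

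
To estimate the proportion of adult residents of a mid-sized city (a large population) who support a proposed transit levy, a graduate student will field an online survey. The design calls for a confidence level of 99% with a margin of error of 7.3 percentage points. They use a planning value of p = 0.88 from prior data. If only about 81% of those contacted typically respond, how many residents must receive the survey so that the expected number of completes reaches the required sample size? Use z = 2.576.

Completed interviews needed: n₀ = 2.576² × 0.1056 / 0.073² ≈ 131.50 → 132.
At an 81% response rate, contacts needed = 132 / 0.81 ≈ 162.96 → 163.

163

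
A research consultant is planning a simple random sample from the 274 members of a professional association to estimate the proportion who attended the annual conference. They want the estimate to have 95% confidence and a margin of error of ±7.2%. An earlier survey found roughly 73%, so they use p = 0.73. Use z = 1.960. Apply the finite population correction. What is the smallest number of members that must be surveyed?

Unadjusted: n₀ = 1.960² × 0.73 × 0.27 / 0.072² ≈ 146.06, so n₀ = 147.
Finite population correction with N = 274: n = n₀ / (1 + (n₀−1)/N) = 147 / (1 + 146/274) = 147 / 1.5328 ≈ 95.90.
Rounding up, n = 96.

96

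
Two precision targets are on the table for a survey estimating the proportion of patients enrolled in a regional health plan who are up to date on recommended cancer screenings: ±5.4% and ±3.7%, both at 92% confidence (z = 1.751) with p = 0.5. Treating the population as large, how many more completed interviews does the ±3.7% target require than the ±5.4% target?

At ±5.4%: n = 1.751² × 0.2500 / 0.054² ≈ 262.86 → 263.
At ±3.7%: n = 1.751² × 0.2500 / 0.037² ≈ 559.90 → 560.
Additional respondents: 560 − 263 = 297.

297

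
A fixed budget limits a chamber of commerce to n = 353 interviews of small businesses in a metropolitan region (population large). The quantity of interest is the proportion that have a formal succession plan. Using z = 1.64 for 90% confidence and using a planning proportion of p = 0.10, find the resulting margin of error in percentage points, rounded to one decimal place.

SE(p̂) = √[p(1−p)/n] = √[0.0900/353] = 0.01597.
E = z × SE = 1.64 × 0.01597 = 0.02619, or 2.6 percentage points.

2.6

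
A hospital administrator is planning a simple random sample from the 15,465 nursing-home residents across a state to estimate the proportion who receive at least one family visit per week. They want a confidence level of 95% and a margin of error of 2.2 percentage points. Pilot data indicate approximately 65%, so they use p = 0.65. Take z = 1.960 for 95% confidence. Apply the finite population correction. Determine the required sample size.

Unadjusted: n₀ = 1.960² × 0.65 × 0.35 / 0.022² ≈ 1805.71, so n₀ = 1806.
Finite population correction with N = 15,465: n = n₀ / (1 + (n₀−1)/N) = 1806 / (1 + 1805/15465) = 1806 / 1.1167 ≈ 1617.24.
Rounding up, n = 1618.

1618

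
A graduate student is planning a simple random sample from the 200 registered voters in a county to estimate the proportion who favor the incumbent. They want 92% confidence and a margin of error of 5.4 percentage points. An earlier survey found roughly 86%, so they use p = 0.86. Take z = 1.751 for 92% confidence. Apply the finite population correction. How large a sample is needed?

78

Unadjusted: n₀ = 1.751² × 0.86 × 0.14 / 0.054² ≈ 126.59, so n₀ = 127.
Finite population correction with N = 200: n = n₀ / (1 + (n₀−1)/N) = 127 / (1 + 126/200) = 127 / 1.6300 ≈ 77.91.
Rounding up, n = 78.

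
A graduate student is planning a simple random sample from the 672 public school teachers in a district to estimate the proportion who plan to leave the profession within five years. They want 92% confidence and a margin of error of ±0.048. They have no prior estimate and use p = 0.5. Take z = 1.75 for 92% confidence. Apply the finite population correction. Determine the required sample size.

223

Unadjusted: n₀ = 1.75² × 0.50 × 0.50 / 0.048² ≈ 332.30, so n₀ = 333.
Finite population correction with N = 672: n = n₀ / (1 + (n₀−1)/N) = 333 / (1 + 332/672) = 333 / 1.4940 ≈ 222.88.
Rounding up, n = 223.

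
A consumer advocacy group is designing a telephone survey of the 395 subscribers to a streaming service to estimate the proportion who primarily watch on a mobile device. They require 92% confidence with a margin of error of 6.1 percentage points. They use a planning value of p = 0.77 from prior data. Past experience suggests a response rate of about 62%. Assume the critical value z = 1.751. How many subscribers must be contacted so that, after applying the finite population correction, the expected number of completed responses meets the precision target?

173

Completed interviews needed (unadjusted): n₀ = 1.751² × 0.1771 / 0.061² ≈ 145.93 → 146.
FPC for N = 395: n = 146 / (1 + 145/395) = 146 / 1.3671 ≈ 106.80 → 107.
At a 62% response rate, contacts needed = 107 / 0.62 ≈ 172.58 → 173.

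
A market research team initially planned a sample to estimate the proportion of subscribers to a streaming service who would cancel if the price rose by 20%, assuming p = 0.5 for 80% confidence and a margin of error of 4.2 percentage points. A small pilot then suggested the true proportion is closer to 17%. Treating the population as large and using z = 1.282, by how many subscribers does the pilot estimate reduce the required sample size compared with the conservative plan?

Conservative (p = 0.5): n = 1.282² × 0.25 / 0.042² ≈ 232.93 → 233.
Using p = 0.17: p(1−p) = 0.1411, so n = 1.282² × 0.1411 / 0.042² ≈ 131.46 → 132.
Reduction: 233 − 132 = 101.

101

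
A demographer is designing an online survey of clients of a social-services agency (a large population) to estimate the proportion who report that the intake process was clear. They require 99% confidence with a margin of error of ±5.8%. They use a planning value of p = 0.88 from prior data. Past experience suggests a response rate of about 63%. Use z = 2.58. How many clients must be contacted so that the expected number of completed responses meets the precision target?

332

Completed interviews needed: n₀ = 2.58² × 0.1056 / 0.058² ≈ 208.95 → 209.
At a 63% response rate, contacts needed = 209 / 0.63 ≈ 331.75 → 332.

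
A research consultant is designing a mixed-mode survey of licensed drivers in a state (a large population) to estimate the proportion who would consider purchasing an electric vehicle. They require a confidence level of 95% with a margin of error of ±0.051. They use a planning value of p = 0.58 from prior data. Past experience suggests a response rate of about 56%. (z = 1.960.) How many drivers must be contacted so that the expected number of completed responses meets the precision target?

Completed interviews needed: n₀ = 1.960² × 0.2436 / 0.051² ≈ 359.79 → 360.
At a 56% response rate, contacts needed = 360 / 0.56 ≈ 642.86 → 643.

643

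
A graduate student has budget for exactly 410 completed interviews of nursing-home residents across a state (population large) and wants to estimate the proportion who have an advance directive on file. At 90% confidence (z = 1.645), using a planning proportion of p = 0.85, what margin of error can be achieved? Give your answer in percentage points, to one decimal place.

2.9

SE(p̂) = √[p(1−p)/n] = √[0.1275/410] = 0.01763.
E = z × SE = 1.645 × 0.01763 = 0.02901, or 2.9 percentage points.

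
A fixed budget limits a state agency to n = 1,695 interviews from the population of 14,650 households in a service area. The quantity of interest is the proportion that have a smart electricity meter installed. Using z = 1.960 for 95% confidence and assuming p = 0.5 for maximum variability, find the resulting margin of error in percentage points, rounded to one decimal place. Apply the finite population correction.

Finite-population factor: (N−n)/(N−1) = (14650−1695)/(14650−1) = 0.8844.
SE(p̂) = √[p(1−p)/n · (N−n)/(N−1)] = √[0.2500/1695 × 0.8844] = 0.01142.
E = z × SE = 1.960 × 0.01142 = 0.02238 ≈ 2.2 percentage points.

2.2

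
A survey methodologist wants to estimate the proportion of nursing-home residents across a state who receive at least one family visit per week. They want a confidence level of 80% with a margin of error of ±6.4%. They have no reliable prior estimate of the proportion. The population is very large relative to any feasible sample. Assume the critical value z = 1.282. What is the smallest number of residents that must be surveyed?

101

With no prior estimate, use p = 0.5, giving p(1−p) = 0.25.
n = z²·p(1−p)/E² = 1.282² × 0.2500 / 0.064² = 1.6435 × 0.2500 / 0.004096 ≈ 100.31.
Rounding up gives n = 101.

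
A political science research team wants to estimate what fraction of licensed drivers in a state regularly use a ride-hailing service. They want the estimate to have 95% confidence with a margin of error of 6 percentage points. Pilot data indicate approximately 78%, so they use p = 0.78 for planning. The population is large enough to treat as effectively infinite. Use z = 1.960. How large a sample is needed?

With p = 0.78, p(1−p) = 0.1716.
n = z²·p(1−p)/E² = 1.960² × 0.1716 / 0.060² = 3.8416 × 0.1716 / 0.003600 ≈ 183.12.
Rounding up gives n = 184.

184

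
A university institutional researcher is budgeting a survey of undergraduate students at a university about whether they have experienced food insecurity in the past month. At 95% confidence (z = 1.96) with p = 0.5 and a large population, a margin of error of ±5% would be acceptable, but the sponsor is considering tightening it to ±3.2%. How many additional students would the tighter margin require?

553

At ±5%: n = 1.96² × 0.2500 / 0.050² ≈ 384.16 → 385.
At ±3.2%: n = 1.96² × 0.2500 / 0.032² ≈ 937.89 → 938.
Additional respondents: 938 − 385 = 553.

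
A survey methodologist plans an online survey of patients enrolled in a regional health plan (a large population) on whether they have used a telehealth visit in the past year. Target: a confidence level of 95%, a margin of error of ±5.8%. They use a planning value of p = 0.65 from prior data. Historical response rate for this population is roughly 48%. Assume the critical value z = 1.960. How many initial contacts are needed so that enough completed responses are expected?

542

Completed interviews needed: n₀ = 1.960² × 0.2275 / 0.058² ≈ 259.80 → 260.
At a 48% response rate, contacts needed = 260 / 0.48 ≈ 541.67 → 542.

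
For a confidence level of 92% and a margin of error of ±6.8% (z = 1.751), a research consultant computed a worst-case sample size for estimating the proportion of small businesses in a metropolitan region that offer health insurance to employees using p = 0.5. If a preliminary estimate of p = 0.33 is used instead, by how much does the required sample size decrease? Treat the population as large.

Conservative (p = 0.5): n = 1.751² × 0.25 / 0.068² ≈ 165.77 → 166.
Using p = 0.33: p(1−p) = 0.2211, so n = 1.751² × 0.2211 / 0.068² ≈ 146.60 → 147.
Reduction: 166 − 147 = 19.

19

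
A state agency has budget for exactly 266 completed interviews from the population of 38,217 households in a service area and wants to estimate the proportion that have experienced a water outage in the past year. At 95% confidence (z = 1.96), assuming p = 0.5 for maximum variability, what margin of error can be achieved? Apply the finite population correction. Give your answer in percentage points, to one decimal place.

6.0

Finite-population factor: (N−n)/(N−1) = (38217−266)/(38217−1) = 0.9931.
SE(p̂) = √[p(1−p)/n · (N−n)/(N−1)] = √[0.2500/266 × 0.9931] = 0.03055.
E = z × SE = 1.96 × 0.03055 = 0.05988 ≈ 6.0 percentage points.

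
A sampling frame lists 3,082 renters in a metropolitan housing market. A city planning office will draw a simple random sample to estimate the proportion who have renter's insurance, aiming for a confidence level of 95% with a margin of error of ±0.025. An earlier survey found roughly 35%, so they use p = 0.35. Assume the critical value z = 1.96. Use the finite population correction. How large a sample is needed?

Unadjusted: n₀ = 1.96² × 0.35 × 0.65 / 0.025² ≈ 1398.34, so n₀ = 1399.
Finite population correction with N = 3,082: n = n₀ / (1 + (n₀−1)/N) = 1399 / (1 + 1398/3082) = 1399 / 1.4536 ≈ 962.44.
Rounding up, n = 963.

963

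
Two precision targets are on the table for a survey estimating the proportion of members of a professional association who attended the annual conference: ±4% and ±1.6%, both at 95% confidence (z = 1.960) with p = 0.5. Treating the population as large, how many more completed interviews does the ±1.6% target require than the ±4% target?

3151

At ±4%: n = 1.960² × 0.2500 / 0.040² ≈ 600.25 → 601.
At ±1.6%: n = 1.960² × 0.2500 / 0.016² ≈ 3751.56 → 3752.
Additional respondents: 3752 − 601 = 3151.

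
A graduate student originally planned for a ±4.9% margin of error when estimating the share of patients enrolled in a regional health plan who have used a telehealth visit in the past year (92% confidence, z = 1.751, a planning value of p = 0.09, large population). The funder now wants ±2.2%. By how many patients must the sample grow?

414

At ±4.9%: n = 1.751² × 0.0819 / 0.049² ≈ 104.58 → 105.
At ±2.2%: n = 1.751² × 0.0819 / 0.022² ≈ 518.81 → 519.
Additional respondents: 519 − 105 = 414.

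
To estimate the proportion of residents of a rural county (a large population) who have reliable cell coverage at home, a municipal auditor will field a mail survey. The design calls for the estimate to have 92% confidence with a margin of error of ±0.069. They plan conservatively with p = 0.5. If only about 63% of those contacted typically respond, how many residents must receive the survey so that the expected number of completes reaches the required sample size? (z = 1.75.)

256

Completed interviews needed: n₀ = 1.75² × 0.2500 / 0.069² ≈ 160.81 → 161.
At a 63% response rate, contacts needed = 161 / 0.63 ≈ 255.56 → 256.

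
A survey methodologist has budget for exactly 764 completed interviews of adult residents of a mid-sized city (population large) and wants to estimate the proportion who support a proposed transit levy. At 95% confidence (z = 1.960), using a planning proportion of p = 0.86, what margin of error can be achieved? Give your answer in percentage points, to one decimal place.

SE(p̂) = √[p(1−p)/n] = √[0.1204/764] = 0.01255.
E = z × SE = 1.960 × 0.01255 = 0.02460, or 2.5 percentage points.

2.5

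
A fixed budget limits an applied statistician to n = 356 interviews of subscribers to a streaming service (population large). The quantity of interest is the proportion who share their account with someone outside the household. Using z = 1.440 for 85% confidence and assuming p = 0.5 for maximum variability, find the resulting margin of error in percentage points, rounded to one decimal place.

SE(p̂) = √[p(1−p)/n] = √[0.2500/356] = 0.02650.
E = z × SE = 1.440 × 0.02650 = 0.03816, or 3.8 percentage points.

3.8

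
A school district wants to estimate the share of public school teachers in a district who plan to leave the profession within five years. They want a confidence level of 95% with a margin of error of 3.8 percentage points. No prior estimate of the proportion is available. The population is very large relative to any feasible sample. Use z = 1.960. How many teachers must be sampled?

With no prior estimate, use p = 0.5, giving p(1−p) = 0.25.
n = z²·p(1−p)/E² = 1.960² × 0.2500 / 0.038² = 3.8416 × 0.2500 / 0.001444 ≈ 665.10.
Rounding up gives n = 666.

666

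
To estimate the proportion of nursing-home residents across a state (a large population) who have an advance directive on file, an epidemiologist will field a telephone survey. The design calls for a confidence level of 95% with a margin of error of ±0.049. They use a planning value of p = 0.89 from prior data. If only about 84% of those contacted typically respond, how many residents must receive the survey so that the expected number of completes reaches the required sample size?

For 95% confidence, z = 1.960.
Completed interviews needed: n₀ = 1.960² × 0.0979 / 0.049² ≈ 156.64 → 157.
At an 84% response rate, contacts needed = 157 / 0.84 ≈ 186.90 → 187.

187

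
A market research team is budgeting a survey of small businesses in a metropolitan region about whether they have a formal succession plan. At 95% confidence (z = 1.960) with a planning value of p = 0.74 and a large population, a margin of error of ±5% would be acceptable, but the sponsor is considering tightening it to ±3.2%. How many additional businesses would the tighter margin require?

At ±5%: n = 1.960² × 0.1924 / 0.050² ≈ 295.65 → 296.
At ±3.2%: n = 1.960² × 0.1924 / 0.032² ≈ 721.80 → 722.
Additional respondents: 722 − 296 = 426.

426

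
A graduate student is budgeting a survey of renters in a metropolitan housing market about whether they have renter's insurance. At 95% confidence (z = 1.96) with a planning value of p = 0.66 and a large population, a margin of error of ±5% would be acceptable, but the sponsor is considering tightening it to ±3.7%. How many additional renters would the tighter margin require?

At ±5%: n = 1.96² × 0.2244 / 0.050² ≈ 344.82 → 345.
At ±3.7%: n = 1.96² × 0.2244 / 0.037² ≈ 629.70 → 630.
Additional respondents: 630 − 345 = 285.

285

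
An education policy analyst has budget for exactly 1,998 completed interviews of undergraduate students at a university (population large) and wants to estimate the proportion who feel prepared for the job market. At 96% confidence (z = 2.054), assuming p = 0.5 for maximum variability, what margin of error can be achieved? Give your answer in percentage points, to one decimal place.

SE(p̂) = √[p(1−p)/n] = √[0.2500/1998] = 0.01119.
E = z × SE = 2.054 × 0.01119 = 0.02298, or 2.3 percentage points.

2.3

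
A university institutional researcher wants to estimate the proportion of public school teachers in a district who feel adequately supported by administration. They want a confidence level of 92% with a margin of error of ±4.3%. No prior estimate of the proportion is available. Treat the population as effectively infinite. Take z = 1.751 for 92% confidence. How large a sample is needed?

415

With no prior estimate, use p = 0.5, giving p(1−p) = 0.25.
n = z²·p(1−p)/E² = 1.751² × 0.2500 / 0.043² = 3.0660 × 0.2500 / 0.001849 ≈ 414.55.
Rounding up gives n = 415.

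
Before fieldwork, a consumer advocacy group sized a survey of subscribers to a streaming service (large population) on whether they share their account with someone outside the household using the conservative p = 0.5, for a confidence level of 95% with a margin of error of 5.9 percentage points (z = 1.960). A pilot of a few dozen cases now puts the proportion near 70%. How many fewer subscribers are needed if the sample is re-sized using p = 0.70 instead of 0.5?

Conservative (p = 0.5): n = 1.960² × 0.25 / 0.059² ≈ 275.90 → 276.
Using p = 0.70: p(1−p) = 0.2100, so n = 1.960² × 0.2100 / 0.059² ≈ 231.75 → 232.
Reduction: 276 − 232 = 44.

44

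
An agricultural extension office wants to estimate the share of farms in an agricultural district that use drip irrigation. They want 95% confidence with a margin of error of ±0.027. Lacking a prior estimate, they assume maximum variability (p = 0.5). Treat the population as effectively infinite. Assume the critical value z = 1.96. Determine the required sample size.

With p = 0.5, p(1−p) = 0.25.
n = z²·p(1−p)/E² = 1.96² × 0.2500 / 0.027² = 3.8416 × 0.2500 / 0.000729 ≈ 1317.42.
Rounding up gives n = 1318.

1318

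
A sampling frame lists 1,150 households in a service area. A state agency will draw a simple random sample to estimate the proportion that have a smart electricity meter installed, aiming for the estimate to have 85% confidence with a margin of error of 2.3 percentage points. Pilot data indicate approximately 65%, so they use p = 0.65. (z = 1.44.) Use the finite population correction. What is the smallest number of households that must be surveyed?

Unadjusted: n₀ = 1.44² × 0.65 × 0.35 / 0.023² ≈ 891.77, so n₀ = 892.
Finite population correction with N = 1,150: n = n₀ / (1 + (n₀−1)/N) = 892 / (1 + 891/1150) = 892 / 1.7748 ≈ 502.60.
Rounding up, n = 503.

503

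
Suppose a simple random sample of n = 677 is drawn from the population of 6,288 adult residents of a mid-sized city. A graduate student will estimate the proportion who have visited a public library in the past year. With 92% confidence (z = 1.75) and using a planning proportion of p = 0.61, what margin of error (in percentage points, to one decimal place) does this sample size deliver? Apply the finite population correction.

3.1

Finite-population factor: (N−n)/(N−1) = (6288−677)/(6288−1) = 0.8925.
SE(p̂) = √[p(1−p)/n · (N−n)/(N−1)] = √[0.2379/677 × 0.8925] = 0.01771.
E = z × SE = 1.75 × 0.01771 = 0.03099 ≈ 3.1 percentage points.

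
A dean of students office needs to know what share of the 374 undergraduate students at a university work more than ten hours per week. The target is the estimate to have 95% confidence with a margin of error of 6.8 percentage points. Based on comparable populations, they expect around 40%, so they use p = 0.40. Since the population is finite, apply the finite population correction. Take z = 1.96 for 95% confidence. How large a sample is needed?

131

Unadjusted: n₀ = 1.96² × 0.40 × 0.60 / 0.068² ≈ 199.39, so n₀ = 200.
Finite population correction with N = 374: n = n₀ / (1 + (n₀−1)/N) = 200 / (1 + 199/374) = 200 / 1.5321 ≈ 130.54.
Rounding up, n = 131.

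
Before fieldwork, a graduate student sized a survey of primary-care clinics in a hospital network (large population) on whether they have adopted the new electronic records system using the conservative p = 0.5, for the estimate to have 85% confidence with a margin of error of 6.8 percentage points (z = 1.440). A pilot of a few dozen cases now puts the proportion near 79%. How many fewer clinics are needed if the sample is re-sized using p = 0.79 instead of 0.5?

Conservative (p = 0.5): n = 1.440² × 0.25 / 0.068² ≈ 112.11 → 113.
Using p = 0.79: p(1−p) = 0.1659, so n = 1.440² × 0.1659 / 0.068² ≈ 74.40 → 75.
Reduction: 113 − 75 = 38.

38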